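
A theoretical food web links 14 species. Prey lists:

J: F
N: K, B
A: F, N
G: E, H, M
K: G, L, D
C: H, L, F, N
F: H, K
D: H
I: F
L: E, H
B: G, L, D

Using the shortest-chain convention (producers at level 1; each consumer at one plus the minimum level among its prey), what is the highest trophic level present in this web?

Producers (level 1): E, H, M.
Following each consumer down to its lowest-level prey: E → G → K → N (levels 1 through 4).
All prey of N (K 3, B 3) are at level 3 or above, so N is at level 1 + 3 = 4.
Every consumer has at least one prey at level 3 or below, so none exceeds level 4.

4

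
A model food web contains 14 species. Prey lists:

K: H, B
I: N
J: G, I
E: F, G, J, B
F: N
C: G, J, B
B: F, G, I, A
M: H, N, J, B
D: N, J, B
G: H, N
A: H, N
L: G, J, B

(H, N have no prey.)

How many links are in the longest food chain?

3 links

One longest chain: N → F → B → K.
It has 4 species and 3 links.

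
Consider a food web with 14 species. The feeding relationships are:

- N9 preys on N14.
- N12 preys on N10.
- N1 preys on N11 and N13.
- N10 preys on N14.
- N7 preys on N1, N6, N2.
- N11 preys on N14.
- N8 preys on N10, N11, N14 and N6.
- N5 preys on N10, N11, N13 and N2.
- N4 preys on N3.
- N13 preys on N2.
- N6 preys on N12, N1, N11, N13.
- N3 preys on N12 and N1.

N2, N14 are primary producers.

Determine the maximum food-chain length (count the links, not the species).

4 links

One longest chain: N14 → N11 → N1 → N6 → N8.
It has 5 species and 4 links.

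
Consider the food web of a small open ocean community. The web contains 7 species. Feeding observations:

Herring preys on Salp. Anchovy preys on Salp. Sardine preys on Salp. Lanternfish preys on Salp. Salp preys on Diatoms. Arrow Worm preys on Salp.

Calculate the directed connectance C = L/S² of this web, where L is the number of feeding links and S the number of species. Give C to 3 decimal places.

C = 0.122

The web has S = 7 species and L = 6 feeding links.
C = L / S² = 6 / 49 = 0.1224 ≈ 0.122.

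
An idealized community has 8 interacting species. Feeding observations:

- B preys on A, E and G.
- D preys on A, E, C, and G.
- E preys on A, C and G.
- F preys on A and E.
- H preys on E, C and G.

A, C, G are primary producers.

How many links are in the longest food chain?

One longest chain: A → E → H.
It has 3 species and 2 links.

2 links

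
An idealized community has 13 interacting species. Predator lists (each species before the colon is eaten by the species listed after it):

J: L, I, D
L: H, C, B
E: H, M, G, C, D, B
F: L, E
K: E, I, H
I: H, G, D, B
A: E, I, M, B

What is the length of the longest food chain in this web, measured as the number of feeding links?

2 links

One longest chain: J → L → H.
It has 3 species and 2 links.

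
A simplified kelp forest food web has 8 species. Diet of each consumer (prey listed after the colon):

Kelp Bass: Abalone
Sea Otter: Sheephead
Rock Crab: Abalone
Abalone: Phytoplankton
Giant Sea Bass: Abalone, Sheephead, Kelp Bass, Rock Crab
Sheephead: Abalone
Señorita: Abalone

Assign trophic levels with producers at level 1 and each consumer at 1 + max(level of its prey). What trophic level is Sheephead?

Trophic level 3

Phytoplankton is a producer → level 1.
Abalone eats Phytoplankton → level 2.
Sheephead eats Abalone → level 3.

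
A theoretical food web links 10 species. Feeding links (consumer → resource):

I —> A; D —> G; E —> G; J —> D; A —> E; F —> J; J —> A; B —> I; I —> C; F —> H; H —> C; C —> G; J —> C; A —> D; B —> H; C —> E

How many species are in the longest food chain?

5 species

One longest chain: G → E → C → I → B.
It has 5 species and 4 links.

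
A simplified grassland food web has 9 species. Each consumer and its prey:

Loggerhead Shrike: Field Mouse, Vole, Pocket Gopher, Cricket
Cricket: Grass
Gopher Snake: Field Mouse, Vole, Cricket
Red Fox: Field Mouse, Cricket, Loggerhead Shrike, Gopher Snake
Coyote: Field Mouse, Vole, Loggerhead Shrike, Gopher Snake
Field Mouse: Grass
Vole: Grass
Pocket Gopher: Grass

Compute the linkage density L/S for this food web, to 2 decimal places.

There are L = 19 links among S = 9 species.
L/S = 19/9 = 2.1111 ≈ 2.11.

L/S = 2.11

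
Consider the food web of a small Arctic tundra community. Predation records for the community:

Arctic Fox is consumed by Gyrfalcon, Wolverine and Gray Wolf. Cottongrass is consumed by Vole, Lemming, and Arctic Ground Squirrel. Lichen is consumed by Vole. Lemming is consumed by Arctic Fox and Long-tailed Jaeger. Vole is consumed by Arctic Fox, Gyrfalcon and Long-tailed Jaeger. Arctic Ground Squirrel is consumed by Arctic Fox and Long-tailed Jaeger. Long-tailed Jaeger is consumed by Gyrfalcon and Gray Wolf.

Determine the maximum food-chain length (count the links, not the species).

3 links

One longest chain: Lichen → Vole → Arctic Fox → Gyrfalcon.
It has 4 species and 3 links.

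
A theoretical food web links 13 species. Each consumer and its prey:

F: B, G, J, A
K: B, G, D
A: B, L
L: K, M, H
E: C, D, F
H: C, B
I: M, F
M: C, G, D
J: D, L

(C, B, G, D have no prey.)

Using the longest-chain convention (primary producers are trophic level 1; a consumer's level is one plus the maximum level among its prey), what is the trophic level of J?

B is a producer → level 1.
K eats B (level 1); other prey at levels: G 1, D 1 → level 2.
L eats K (level 2); other prey at levels: M 2, H 2 → level 3.
J eats L (level 3); other prey at levels: D 1 → level 4.

Trophic level 4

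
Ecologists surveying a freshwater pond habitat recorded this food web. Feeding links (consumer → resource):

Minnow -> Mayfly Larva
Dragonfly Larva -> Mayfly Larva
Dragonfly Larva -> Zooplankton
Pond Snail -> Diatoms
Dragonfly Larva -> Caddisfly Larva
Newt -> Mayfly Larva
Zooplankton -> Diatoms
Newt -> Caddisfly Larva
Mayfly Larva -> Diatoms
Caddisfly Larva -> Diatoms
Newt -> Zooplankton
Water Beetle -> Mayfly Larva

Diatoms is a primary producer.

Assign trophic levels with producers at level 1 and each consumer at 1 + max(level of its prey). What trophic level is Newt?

Diatoms is a producer → level 1.
Zooplankton eats Diatoms → level 2.
Newt eats Zooplankton (level 2); other prey at levels: Mayfly Larva 2, Caddisfly Larva 2 → level 3.

Trophic level 3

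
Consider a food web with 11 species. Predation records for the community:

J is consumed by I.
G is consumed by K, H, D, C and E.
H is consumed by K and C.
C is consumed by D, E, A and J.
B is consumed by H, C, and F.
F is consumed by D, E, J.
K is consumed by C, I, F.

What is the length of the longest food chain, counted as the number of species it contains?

6 species

One longest chain: B → H → K → F → J → I.
It has 6 species and 5 links.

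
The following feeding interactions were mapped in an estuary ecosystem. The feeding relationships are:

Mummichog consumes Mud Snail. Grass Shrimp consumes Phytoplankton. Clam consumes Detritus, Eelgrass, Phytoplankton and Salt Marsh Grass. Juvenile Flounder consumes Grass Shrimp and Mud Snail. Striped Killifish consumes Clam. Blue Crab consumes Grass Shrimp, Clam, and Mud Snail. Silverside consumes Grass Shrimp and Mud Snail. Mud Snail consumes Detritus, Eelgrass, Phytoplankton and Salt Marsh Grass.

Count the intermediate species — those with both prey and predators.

3

Intermediate species (has both prey and predators): Mud Snail, Clam, Grass Shrimp.
Count: 3.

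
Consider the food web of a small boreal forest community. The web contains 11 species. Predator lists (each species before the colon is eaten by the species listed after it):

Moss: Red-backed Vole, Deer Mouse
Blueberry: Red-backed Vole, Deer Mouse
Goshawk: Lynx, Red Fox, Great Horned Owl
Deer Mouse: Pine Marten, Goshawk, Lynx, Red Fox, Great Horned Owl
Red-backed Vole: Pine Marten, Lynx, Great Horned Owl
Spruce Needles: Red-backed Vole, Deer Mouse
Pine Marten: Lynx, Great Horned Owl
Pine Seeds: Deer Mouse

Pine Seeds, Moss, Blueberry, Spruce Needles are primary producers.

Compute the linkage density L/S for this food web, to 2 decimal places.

There are L = 20 links among S = 11 species.
L/S = 20/11 = 1.8182 ≈ 1.82.

L/S = 1.82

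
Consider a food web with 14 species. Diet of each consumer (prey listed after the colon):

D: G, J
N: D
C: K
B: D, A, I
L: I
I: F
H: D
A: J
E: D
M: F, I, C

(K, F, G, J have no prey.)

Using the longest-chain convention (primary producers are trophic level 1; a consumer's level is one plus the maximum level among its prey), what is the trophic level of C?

Trophic level 2

K is a producer → level 1.
C eats K → level 2.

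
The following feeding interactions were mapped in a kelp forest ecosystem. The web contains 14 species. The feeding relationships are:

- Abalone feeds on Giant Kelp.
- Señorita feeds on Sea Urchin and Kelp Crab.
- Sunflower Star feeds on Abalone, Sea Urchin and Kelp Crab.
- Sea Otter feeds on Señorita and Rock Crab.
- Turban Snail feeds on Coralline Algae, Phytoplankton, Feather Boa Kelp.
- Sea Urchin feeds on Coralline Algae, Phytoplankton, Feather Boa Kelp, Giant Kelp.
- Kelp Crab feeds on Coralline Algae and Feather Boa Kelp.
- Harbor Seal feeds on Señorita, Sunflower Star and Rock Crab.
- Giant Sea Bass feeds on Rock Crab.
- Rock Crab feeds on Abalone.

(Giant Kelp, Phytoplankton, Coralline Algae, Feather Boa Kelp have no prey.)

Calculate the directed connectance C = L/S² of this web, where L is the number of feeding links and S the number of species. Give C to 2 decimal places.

C = 0.11

The web has S = 14 species and L = 22 feeding links.
C = L / S² = 22 / 196 = 0.1122 ≈ 0.11.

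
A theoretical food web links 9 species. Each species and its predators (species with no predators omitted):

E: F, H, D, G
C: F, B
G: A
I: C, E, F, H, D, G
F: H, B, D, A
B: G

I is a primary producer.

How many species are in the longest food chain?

One longest chain: I → C → F → B → G → A.
It has 6 species and 5 links.

6 species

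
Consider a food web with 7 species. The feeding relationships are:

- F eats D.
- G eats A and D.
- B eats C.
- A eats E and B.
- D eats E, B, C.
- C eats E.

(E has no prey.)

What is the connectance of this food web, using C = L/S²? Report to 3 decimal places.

C = 0.204

The web has S = 7 species and L = 10 feeding links.
C = L / S² = 10 / 49 = 0.2041 ≈ 0.204.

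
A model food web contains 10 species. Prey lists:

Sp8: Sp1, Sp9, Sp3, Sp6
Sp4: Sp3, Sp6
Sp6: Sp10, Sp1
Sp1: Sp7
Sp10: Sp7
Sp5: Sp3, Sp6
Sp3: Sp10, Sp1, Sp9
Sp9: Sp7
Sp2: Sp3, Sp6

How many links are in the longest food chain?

3 links

One longest chain: Sp7 → Sp10 → Sp3 → Sp8.
It has 4 species and 3 links.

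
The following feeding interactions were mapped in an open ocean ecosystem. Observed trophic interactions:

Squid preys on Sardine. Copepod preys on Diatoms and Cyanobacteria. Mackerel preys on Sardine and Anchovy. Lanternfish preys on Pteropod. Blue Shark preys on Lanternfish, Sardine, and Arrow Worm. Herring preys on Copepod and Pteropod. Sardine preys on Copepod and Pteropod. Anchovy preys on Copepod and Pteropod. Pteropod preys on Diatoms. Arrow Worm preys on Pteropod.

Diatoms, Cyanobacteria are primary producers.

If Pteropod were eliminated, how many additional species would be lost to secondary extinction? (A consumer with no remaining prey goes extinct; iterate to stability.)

Remove Pteropod.
Round 1: Lanternfish (all prey gone), Arrow Worm (all prey gone) → extinct.
No further losses. Total secondary extinctions: 2.

2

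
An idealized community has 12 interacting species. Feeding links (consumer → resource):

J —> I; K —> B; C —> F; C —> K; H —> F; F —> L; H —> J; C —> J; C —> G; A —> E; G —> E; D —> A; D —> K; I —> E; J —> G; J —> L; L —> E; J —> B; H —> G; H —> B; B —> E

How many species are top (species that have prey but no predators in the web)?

3

Top species (has prey, but nothing eats it): D, C, H.
Count: 3.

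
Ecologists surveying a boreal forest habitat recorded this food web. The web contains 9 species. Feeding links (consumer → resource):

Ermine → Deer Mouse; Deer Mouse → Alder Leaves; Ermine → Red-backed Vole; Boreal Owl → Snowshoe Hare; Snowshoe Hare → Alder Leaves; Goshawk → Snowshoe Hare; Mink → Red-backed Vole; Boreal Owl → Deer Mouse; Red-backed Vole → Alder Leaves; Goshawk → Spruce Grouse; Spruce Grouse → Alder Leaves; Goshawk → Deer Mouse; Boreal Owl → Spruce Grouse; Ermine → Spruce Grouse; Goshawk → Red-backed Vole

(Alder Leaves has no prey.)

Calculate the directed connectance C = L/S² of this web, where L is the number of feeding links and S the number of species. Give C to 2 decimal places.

C = 0.19

The web has S = 9 species and L = 15 feeding links.
C = L / S² = 15 / 81 = 0.1852 ≈ 0.19.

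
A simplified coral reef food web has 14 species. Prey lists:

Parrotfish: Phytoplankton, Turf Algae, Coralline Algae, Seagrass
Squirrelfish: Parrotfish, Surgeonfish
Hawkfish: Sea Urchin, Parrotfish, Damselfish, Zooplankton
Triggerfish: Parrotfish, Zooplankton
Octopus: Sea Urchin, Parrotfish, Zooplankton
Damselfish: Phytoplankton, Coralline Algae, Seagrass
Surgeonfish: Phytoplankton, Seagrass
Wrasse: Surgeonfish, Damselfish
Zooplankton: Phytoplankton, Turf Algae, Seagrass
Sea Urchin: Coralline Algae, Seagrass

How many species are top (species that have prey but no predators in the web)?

5

Top species (has prey, but nothing eats it): Triggerfish, Hawkfish, Squirrelfish, Wrasse, Octopus.
Count: 5.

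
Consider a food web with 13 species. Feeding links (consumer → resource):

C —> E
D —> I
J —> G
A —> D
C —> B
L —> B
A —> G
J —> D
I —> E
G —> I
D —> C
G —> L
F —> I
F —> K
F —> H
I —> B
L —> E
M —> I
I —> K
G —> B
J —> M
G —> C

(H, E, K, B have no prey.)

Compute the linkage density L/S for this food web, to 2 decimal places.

There are L = 22 links among S = 13 species.
L/S = 22/13 = 1.6923 ≈ 1.69.

L/S = 1.69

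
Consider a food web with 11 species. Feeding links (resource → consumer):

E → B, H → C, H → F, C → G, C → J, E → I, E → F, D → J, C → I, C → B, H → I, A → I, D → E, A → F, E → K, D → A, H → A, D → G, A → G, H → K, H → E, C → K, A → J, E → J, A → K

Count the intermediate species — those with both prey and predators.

3

Intermediate species (has both prey and predators): A, E, C.
Count: 3.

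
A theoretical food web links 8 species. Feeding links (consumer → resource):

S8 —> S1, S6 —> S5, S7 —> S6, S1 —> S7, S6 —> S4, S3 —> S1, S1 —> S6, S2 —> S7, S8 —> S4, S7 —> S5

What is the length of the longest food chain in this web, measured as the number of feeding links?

One longest chain: S4 → S6 → S7 → S1 → S3.
It has 5 species and 4 links.

4 links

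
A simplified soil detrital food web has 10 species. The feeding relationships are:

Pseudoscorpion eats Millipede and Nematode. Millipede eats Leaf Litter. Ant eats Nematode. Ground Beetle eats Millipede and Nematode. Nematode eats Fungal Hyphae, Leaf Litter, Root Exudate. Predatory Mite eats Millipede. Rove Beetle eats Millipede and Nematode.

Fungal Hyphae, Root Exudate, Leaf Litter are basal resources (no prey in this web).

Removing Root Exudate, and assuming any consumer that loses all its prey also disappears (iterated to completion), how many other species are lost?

0

Remove Root Exudate.
Every predator of it retains at least one other prey: Nematode still has Fungal Hyphae, Leaf Litter.
No consumer loses all prey, so no secondary extinctions occur.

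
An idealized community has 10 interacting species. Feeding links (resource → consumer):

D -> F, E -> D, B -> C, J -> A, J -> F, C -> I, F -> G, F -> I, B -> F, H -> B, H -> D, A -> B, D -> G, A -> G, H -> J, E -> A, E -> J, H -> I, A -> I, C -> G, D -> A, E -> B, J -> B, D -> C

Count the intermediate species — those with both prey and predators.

Intermediate species (has both prey and predators): J, D, A, B, F, C.
Count: 6.

6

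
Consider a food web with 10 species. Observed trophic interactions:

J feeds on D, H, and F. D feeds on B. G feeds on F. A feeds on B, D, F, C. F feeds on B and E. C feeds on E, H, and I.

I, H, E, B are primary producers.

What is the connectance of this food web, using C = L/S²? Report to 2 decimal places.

The web has S = 10 species and L = 14 feeding links.
C = L / S² = 14 / 100 = 0.1400 ≈ 0.14.

C = 0.14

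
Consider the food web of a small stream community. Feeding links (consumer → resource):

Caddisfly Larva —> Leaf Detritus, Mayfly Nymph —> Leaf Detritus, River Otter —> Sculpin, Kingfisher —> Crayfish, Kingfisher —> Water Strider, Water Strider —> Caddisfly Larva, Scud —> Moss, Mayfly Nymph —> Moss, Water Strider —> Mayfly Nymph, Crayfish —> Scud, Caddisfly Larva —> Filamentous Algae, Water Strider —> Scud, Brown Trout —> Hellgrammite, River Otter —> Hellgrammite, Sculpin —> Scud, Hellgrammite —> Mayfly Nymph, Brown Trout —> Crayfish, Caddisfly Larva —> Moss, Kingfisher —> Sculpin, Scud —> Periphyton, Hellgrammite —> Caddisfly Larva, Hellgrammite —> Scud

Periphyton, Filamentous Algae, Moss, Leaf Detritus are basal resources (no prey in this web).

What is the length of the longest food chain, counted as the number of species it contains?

4 species

One longest chain: Moss → Mayfly Nymph → Water Strider → Kingfisher.
It has 4 species and 3 links.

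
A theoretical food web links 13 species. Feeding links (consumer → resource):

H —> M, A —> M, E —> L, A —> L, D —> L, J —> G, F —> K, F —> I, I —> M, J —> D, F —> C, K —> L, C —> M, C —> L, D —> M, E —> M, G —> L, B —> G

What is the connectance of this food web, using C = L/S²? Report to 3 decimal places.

C = 0.107

The web has S = 13 species and L = 18 feeding links.
C = L / S² = 18 / 169 = 0.1065 ≈ 0.107.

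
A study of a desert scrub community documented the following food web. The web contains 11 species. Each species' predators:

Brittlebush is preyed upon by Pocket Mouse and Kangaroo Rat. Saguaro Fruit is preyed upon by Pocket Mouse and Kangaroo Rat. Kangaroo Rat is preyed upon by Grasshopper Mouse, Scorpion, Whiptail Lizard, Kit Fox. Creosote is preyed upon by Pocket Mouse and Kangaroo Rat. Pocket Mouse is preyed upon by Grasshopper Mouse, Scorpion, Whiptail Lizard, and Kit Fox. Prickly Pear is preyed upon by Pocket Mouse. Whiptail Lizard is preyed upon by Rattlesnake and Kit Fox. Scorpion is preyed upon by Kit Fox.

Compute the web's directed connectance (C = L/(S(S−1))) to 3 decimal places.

The web has S = 11 species and L = 18 feeding links.
C = L / (S(S−1)) = 18 / 110 = 0.1636 ≈ 0.164.

C = 0.164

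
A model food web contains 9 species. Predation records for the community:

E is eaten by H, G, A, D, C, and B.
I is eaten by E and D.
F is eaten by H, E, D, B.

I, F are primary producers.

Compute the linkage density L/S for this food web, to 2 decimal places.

There are L = 12 links among S = 9 species.
L/S = 12/9 = 1.3333 ≈ 1.33.

L/S = 1.33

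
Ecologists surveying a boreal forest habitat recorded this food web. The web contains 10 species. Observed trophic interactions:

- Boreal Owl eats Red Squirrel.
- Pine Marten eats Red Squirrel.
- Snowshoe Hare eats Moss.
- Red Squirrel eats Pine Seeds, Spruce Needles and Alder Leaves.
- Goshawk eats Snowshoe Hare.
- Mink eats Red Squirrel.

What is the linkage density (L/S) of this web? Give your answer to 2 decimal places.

There are L = 8 links among S = 10 species.
L/S = 8/10 = 0.8000 ≈ 0.80.

L/S = 0.80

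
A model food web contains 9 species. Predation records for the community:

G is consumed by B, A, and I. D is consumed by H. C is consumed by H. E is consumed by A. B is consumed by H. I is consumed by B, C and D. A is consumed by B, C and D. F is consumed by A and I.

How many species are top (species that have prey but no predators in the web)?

1

Top species (has prey, but nothing eats it): H.
Count: 1.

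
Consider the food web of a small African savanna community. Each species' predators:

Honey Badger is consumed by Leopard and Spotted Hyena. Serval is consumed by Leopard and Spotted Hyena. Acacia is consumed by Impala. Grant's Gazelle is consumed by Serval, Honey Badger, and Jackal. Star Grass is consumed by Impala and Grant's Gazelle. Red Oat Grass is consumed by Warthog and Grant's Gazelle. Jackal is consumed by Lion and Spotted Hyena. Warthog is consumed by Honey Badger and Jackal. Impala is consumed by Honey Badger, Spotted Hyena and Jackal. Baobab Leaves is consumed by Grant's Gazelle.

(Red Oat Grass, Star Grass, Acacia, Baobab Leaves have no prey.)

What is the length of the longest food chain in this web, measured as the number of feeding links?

One longest chain: Star Grass → Impala → Honey Badger → Leopard.
It has 4 species and 3 links.

3 links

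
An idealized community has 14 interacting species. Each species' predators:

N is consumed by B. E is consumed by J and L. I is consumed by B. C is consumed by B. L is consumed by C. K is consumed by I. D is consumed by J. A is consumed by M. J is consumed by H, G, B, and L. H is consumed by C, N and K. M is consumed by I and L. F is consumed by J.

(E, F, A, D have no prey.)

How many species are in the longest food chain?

6 species

One longest chain: E → J → H → K → I → B.
It has 6 species and 5 links.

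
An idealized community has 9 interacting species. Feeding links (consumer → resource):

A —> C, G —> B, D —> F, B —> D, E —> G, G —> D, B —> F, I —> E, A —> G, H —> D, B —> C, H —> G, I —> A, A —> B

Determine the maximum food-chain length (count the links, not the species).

One longest chain: F → D → B → G → E → I.
It has 6 species and 5 links.

5 links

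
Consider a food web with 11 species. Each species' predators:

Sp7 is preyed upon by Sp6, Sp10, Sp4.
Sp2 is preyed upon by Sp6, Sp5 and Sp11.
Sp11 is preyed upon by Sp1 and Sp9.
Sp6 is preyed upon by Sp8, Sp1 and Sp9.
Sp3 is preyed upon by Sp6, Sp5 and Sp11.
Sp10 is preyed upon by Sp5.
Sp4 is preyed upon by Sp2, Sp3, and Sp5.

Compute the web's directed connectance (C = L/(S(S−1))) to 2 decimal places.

C = 0.16

The web has S = 11 species and L = 18 feeding links.
C = L / (S(S−1)) = 18 / 110 = 0.1636 ≈ 0.16.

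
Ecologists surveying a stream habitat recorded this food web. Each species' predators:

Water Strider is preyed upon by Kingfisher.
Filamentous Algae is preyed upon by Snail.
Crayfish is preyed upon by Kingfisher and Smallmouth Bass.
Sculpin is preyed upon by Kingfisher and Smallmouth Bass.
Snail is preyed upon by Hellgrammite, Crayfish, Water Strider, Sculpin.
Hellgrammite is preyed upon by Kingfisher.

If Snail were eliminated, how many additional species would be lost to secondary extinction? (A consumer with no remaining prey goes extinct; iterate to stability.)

6

Remove Snail.
Round 1: Sculpin (all prey gone), Water Strider (all prey gone), Hellgrammite (all prey gone), Crayfish (all prey gone) → extinct.
Round 2: Kingfisher (all prey gone), Smallmouth Bass (all prey gone) → extinct.
No further losses. Total secondary extinctions: 6.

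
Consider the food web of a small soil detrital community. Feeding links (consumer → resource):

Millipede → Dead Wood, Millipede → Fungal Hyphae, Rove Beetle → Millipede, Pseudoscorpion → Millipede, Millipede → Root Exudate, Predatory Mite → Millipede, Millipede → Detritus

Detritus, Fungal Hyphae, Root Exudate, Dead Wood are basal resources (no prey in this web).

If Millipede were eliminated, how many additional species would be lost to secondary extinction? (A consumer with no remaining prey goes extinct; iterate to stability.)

3

Remove Millipede.
Round 1: Rove Beetle (all prey gone), Predatory Mite (all prey gone), Pseudoscorpion (all prey gone) → extinct.
No further losses. Total secondary extinctions: 3.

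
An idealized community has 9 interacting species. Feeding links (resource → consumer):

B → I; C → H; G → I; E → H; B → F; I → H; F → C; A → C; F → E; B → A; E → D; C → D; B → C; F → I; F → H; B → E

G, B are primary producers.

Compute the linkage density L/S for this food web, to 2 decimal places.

There are L = 16 links among S = 9 species.
L/S = 16/9 = 1.7778 ≈ 1.78.

L/S = 1.78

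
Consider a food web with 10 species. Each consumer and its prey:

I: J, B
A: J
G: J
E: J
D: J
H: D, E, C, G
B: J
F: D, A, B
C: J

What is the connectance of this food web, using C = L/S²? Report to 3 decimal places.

The web has S = 10 species and L = 15 feeding links.
C = L / S² = 15 / 100 = 0.1500 ≈ 0.150.

C = 0.150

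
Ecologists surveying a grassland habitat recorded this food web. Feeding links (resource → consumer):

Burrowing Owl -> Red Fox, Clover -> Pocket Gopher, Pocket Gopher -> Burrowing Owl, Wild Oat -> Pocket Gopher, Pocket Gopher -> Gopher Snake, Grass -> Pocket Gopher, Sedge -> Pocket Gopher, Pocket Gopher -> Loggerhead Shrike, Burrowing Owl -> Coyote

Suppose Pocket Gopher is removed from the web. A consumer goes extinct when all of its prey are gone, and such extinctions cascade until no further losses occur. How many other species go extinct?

5

Remove Pocket Gopher.
Round 1: Gopher Snake (all prey gone), Loggerhead Shrike (all prey gone), Burrowing Owl (all prey gone) → extinct.
Round 2: Coyote (all prey gone), Red Fox (all prey gone) → extinct.
No further losses. Total secondary extinctions: 5.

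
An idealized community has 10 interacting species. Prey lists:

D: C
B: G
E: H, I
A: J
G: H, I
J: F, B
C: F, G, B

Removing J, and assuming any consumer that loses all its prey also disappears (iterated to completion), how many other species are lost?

Remove J.
Round 1: A (all prey gone) → extinct.
No further losses. Total secondary extinctions: 1.

1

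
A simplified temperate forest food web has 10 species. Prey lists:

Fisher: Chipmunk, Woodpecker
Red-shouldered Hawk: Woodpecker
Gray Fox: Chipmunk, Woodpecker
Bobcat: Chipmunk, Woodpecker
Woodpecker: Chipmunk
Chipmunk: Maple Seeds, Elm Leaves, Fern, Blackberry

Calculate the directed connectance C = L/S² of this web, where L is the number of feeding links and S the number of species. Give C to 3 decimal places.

The web has S = 10 species and L = 12 feeding links.
C = L / S² = 12 / 100 = 0.1200 ≈ 0.120.

C = 0.120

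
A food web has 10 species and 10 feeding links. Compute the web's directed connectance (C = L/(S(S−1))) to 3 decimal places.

The web has S = 10 species and L = 10 feeding links.
C = L / (S(S−1)) = 10 / 90 = 0.1111 ≈ 0.111.

C = 0.111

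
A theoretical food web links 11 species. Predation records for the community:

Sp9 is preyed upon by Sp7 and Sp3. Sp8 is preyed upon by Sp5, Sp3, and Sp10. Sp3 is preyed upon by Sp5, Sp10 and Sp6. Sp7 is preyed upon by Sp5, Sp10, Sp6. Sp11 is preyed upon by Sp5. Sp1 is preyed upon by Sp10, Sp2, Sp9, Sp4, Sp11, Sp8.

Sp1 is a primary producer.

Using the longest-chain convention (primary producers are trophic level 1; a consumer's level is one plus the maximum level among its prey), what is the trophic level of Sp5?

Sp1 is a producer → level 1.
Sp8 eats Sp1 → level 2.
Sp3 eats Sp8 (level 2); other prey at levels: Sp9 2 → level 3.
Sp5 eats Sp3 (level 3); other prey at levels: Sp11 2, Sp8 2, Sp7 3 → level 4.

Trophic level 4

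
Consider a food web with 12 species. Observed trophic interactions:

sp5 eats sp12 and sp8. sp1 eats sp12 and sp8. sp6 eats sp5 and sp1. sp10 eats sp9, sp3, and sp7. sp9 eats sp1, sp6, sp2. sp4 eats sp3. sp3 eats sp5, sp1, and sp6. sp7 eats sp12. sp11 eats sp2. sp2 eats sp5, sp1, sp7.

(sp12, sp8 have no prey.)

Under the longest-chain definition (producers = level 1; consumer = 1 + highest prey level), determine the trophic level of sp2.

Trophic level 3

sp12 is a producer → level 1.
sp5 eats sp12 (level 1); other prey at levels: sp8 1 → level 2.
sp2 eats sp5 (level 2); other prey at levels: sp7 2, sp1 2 → level 3.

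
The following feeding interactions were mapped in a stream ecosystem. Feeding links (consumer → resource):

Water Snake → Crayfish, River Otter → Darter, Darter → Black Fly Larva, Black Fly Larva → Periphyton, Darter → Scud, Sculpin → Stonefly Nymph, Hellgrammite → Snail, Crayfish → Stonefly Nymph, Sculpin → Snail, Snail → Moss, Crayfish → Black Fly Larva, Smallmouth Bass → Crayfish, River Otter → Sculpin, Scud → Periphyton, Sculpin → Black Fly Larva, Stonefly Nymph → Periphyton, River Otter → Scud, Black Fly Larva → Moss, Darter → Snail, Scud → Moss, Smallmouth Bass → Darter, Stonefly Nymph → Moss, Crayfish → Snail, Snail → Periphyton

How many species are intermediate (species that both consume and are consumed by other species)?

Intermediate species (has both prey and predators): Stonefly Nymph, Scud, Black Fly Larva, Snail, Crayfish, Darter, Sculpin.
Count: 7.

7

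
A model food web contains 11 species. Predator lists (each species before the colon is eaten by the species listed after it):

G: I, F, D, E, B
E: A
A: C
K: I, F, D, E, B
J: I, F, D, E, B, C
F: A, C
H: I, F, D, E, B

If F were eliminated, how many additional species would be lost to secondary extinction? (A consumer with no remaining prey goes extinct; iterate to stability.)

Remove F.
Every predator of it retains at least one other prey: A still has E; C still has J, A.
No consumer loses all prey, so no secondary extinctions occur.

0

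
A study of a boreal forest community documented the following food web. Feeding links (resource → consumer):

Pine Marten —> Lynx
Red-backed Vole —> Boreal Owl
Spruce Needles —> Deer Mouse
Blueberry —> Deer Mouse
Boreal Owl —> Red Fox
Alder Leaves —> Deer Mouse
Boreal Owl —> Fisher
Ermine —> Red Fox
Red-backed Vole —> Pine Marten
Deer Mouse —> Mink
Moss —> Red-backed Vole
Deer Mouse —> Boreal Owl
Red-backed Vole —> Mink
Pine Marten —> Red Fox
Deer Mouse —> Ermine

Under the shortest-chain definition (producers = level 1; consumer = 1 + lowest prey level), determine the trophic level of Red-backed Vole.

Moss is a producer → level 1.
Red-backed Vole eats Moss → level 2.

Trophic level 2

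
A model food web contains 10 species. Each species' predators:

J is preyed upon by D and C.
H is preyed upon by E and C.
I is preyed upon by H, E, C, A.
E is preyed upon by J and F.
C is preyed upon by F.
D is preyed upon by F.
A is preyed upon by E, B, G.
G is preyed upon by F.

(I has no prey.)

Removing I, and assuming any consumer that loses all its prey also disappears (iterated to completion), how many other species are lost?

Remove I.
Round 1: A (all prey gone), H (all prey gone) → extinct.
Round 2: E (all prey gone), G (all prey gone), B (all prey gone) → extinct.
Round 3: J (all prey gone) → extinct.
Round 4: D (all prey gone), C (all prey gone) → extinct.
Round 5: F (all prey gone) → extinct.
No further losses. Total secondary extinctions: 9.

9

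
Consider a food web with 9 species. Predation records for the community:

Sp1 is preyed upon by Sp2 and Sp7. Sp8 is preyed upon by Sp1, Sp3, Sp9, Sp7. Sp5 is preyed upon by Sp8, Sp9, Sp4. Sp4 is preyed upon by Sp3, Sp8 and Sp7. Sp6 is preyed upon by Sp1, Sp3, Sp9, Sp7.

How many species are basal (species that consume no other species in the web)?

2

Basal species (no prey listed): Sp6, Sp5.
Count: 2.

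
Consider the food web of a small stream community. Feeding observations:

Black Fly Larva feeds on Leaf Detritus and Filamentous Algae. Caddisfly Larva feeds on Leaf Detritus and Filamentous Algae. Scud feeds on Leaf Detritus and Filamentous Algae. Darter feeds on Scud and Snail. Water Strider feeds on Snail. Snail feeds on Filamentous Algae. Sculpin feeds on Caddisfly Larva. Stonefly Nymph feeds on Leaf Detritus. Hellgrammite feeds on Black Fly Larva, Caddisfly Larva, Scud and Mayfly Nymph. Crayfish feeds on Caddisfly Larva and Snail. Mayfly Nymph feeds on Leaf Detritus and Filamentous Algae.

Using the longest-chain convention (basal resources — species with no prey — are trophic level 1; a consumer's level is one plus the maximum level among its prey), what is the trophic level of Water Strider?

Trophic level 3

Filamentous Algae has no prey (basal) → level 1.
Snail eats Filamentous Algae → level 2.
Water Strider eats Snail → level 3.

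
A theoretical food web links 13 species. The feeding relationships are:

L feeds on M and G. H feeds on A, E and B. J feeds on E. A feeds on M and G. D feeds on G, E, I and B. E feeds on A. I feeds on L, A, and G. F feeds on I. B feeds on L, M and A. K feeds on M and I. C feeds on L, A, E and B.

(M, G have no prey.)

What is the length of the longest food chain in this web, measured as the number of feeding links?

3 links

One longest chain: M → L → I → K.
It has 4 species and 3 links.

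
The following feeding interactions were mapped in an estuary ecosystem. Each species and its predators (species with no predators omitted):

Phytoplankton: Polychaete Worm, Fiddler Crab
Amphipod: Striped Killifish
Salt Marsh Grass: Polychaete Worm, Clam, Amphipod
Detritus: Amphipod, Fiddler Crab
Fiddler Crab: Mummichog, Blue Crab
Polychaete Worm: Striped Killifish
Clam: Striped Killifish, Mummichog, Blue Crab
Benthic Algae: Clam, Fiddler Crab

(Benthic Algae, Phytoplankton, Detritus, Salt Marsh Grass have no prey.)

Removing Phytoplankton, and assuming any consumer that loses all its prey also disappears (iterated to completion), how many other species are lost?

Remove Phytoplankton.
Every predator of it retains at least one other prey: Polychaete Worm still has Salt Marsh Grass; Fiddler Crab still has Benthic Algae, Detritus.
No consumer loses all prey, so no secondary extinctions occur.

0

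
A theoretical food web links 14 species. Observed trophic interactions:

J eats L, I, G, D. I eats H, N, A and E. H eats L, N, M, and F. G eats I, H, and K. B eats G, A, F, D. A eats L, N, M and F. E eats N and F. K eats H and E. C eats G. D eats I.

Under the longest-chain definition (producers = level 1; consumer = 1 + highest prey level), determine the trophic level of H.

Trophic level 2

M is a producer → level 1.
H eats M (level 1); other prey at levels: F 1, N 1, L 1 → level 2.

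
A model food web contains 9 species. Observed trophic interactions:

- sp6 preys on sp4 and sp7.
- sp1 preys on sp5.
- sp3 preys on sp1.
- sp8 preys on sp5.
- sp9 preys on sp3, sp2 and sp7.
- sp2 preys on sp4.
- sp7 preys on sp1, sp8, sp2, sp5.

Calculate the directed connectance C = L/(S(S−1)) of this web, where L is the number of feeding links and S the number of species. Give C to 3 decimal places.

The web has S = 9 species and L = 13 feeding links.
C = L / (S(S−1)) = 13 / 72 = 0.1806 ≈ 0.181.

C = 0.181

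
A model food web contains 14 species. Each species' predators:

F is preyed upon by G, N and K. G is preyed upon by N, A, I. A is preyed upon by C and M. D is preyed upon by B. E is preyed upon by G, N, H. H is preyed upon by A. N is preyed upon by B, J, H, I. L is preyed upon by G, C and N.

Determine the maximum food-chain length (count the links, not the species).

One longest chain: E → G → N → H → A → M.
It has 6 species and 5 links.

5 links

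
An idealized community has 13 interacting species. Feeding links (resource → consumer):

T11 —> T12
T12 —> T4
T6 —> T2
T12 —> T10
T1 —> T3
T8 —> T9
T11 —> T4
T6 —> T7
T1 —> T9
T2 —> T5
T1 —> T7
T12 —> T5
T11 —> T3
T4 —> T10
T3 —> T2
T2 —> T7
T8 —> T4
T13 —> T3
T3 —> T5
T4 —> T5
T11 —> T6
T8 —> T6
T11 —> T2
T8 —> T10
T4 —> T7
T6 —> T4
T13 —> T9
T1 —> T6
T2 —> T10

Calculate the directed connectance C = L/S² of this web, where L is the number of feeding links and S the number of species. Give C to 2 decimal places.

The web has S = 13 species and L = 29 feeding links.
C = L / S² = 29 / 169 = 0.1716 ≈ 0.17.

C = 0.17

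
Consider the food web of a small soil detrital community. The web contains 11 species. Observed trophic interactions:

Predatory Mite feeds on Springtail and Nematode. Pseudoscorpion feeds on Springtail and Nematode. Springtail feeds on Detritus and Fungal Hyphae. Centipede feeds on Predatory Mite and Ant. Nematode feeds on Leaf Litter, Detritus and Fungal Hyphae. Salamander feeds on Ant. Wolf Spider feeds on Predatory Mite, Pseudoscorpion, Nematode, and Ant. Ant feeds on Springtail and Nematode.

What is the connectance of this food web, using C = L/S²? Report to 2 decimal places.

C = 0.15

The web has S = 11 species and L = 18 feeding links.
C = L / S² = 18 / 121 = 0.1488 ≈ 0.15.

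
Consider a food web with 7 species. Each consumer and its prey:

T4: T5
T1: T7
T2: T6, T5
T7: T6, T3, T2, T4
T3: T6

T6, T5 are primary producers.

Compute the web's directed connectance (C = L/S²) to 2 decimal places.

C = 0.18

The web has S = 7 species and L = 9 feeding links.
C = L / S² = 9 / 49 = 0.1837 ≈ 0.18.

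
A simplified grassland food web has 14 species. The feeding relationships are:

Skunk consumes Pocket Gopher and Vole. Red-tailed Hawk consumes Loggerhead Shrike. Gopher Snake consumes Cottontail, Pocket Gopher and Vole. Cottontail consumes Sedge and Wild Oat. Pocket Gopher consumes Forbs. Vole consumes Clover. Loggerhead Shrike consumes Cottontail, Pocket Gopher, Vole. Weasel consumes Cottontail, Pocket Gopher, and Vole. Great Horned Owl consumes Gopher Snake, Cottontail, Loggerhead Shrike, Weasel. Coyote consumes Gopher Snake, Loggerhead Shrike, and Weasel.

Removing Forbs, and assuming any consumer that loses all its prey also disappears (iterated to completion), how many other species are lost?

Remove Forbs.
Round 1: Pocket Gopher (all prey gone) → extinct.
No further losses. Total secondary extinctions: 1.

1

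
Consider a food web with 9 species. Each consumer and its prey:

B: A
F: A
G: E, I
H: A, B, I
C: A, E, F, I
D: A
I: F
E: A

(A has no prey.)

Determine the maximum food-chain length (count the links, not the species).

One longest chain: A → F → I → G.
It has 4 species and 3 links.

3 links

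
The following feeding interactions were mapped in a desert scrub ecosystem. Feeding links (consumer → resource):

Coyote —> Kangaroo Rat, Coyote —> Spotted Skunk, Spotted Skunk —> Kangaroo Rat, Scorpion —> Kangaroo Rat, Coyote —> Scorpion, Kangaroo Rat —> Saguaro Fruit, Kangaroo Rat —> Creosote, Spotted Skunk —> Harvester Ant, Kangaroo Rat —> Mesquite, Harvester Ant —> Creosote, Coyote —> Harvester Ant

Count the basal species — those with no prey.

Basal species (no prey listed): Saguaro Fruit, Creosote, Mesquite.
Count: 3.

3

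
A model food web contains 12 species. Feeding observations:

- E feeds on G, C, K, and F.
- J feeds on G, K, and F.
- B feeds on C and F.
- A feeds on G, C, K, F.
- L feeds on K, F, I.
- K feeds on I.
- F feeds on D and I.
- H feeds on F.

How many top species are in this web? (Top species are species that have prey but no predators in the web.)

Top species (has prey, but nothing eats it): E, L, H, A, J, B.
Count: 6.

6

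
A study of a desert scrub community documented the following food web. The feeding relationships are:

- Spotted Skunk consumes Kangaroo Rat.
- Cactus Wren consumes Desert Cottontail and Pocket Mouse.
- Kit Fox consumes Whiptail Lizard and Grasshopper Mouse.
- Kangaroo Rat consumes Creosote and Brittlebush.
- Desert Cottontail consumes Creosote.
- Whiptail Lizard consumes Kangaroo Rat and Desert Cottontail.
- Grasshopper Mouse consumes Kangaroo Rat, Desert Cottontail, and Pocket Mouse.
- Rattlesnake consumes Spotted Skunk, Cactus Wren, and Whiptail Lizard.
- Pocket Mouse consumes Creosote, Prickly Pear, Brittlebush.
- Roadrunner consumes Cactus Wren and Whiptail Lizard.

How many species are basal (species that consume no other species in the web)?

3

Basal species (no prey listed): Creosote, Brittlebush, Prickly Pear.
Count: 3.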